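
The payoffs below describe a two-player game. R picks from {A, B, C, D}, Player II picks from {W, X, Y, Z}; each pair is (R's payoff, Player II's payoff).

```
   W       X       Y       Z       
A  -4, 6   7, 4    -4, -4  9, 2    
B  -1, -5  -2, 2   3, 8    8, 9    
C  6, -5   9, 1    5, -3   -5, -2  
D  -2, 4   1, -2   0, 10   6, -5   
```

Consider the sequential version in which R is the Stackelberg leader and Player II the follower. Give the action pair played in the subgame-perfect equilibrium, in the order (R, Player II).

Backward induction with R moving first.
- A: Player II compares 6, 4, -4, 2 and picks W; R would get -4.
- B: Player II compares -5, 2, 8, 9 and picks Z; R would get 8.
- C: Player II compares -5, 1, -3, -2 and picks X; R would get 9.
- D: Player II compares 4, -2, 10, -5 and picks Y; R would get 0.
R's induced payoffs are -4, 8, 9, 0, so R commits to C. Subgame-perfect outcome: (C, X) with payoffs (9, 1).

(C, X)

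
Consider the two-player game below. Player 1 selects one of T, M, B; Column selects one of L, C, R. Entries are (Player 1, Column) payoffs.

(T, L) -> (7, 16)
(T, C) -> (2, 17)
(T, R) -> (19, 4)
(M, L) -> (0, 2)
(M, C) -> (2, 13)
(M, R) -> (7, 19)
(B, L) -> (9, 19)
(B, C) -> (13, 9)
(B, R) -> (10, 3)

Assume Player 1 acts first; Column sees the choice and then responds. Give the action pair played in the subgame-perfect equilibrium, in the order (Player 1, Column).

(B, L)

Column best-responds to each possible Player 1 move:
- T → Column plays C (best of 16, 17, 4); Player 1 gets 2.
- M → Column plays R (best of 2, 13, 19); Player 1 gets 7.
- B → Column plays L (best of 19, 9, 3); Player 1 gets 9.
Player 1's induced payoffs are 2, 7, 9, so Player 1 commits to B. Subgame-perfect outcome: (B, L) with payoffs (9, 19).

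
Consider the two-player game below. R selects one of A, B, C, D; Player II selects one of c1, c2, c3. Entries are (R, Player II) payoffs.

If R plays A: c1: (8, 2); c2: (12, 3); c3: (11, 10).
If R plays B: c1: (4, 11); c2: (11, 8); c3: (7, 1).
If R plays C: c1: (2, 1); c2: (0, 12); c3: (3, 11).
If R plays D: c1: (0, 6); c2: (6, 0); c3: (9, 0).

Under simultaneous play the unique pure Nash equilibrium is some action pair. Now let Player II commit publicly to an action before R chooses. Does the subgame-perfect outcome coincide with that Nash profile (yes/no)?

yes

Work backward from R's decision.
- c1: BR = A, leader payoff 2.
- c2: BR = A, leader payoff 3.
- c3: BR = A, leader payoff 10.
Maximizing over 2, 3, 10, Player II chooses c3. Subgame-perfect outcome: (A, c3) with payoffs (11, 10).
Now find the simultaneous Nash equilibrium.
R's best replies: c1→A; c2→A; c3→A.
Player II's best replies: A→c3; B→c1; C→c2; D→c1.
The unique mutual best reply is (A, c3), giving (11, 10).
Sequential outcome (A, c3) coincides with the Nash profile (A, c3).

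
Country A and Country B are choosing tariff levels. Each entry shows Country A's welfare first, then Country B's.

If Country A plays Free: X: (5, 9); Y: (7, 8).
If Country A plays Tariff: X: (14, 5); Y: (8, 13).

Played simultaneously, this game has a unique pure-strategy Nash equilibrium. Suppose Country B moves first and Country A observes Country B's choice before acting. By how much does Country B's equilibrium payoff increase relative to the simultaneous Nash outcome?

Country A best-responds to each possible Country B move:
- X: Country A compares 5, 14 and picks Tariff; Country B would get 5.
- Y: Country A compares 7, 8 and picks Tariff; Country B would get 13.
Among 5, 13, the best is 13 at Y. Subgame-perfect outcome: (Tariff, Y) with payoffs (8, 13).
Under simultaneous play:
Country A's best replies: X→Tariff; Y→Tariff.
Country B's best replies: Free→X; Tariff→Y.
Only (Tariff, Y) has each player best-responding; Nash payoffs (8, 13).
Country B's commitment gain: 13 − 13 = 0.

0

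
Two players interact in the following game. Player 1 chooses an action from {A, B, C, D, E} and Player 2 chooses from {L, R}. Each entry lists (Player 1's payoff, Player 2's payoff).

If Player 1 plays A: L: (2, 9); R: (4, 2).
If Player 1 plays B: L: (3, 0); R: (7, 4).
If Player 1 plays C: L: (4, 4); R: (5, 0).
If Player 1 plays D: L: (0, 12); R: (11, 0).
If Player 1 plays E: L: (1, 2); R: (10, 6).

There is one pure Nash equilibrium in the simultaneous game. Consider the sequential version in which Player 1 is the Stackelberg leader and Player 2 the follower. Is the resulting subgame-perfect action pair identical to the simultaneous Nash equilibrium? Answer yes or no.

no

Solve by backward induction (Player 1 leads).
- A: Player 2 compares 9, 2 and picks L; Player 1 would get 2.
- B: Player 2 compares 0, 4 and picks R; Player 1 would get 7.
- C: Player 2 compares 4, 0 and picks L; Player 1 would get 4.
- D: Player 2 compares 12, 0 and picks L; Player 1 would get 0.
- E: Player 2 compares 2, 6 and picks R; Player 1 would get 10.
Player 1's induced payoffs are 2, 7, 4, 0, 10, so Player 1 commits to E. Subgame-perfect outcome: (E, R) with payoffs (10, 6).
For the simultaneous game, intersect best replies.
Player 1's best replies: L→C; R→D.
Player 2's best replies: A→L; B→R; C→L; D→L; E→R.
The unique mutual best reply is (C, L), giving (4, 4).
Sequential outcome (E, R) differs from the Nash profile (C, L).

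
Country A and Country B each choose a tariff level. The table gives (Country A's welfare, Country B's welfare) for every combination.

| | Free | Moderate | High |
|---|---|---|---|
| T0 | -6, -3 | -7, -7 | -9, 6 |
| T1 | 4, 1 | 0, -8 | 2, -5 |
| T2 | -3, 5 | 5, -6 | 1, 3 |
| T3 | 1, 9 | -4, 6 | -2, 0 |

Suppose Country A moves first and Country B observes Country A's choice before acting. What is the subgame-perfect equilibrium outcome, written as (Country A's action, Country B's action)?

(T1, Free)

Solve by backward induction (Country A leads).
- T0: Country B compares -3, -7, 6 and picks High; Country A would get -9.
- T1: Country B compares 1, -8, -5 and picks Free; Country A would get 4.
- T2: Country B compares 5, -6, 3 and picks Free; Country A would get -3.
- T3: Country B compares 9, 6, 0 and picks Free; Country A would get 1.
Among -9, 4, -3, 1, the best is 4 at T1. Subgame-perfect outcome: (T1, Free) with payoffs (4, 1).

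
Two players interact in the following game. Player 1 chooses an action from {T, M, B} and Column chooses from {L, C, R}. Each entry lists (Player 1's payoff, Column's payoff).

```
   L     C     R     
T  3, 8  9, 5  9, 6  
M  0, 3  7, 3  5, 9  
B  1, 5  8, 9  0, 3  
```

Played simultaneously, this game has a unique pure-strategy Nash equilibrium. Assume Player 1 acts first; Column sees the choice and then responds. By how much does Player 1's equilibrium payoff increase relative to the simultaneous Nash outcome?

Work backward from Column's decision.
- T → Column plays L (best of 8, 5, 6); Player 1 gets 3.
- M → Column plays R (best of 3, 3, 9); Player 1 gets 5.
- B → Column plays C (best of 5, 9, 3); Player 1 gets 8.
Player 1's induced payoffs are 3, 5, 8, so Player 1 commits to B. Subgame-perfect outcome: (B, C) with payoffs (8, 9).
For the simultaneous game, intersect best replies.
Player 1's best replies: L→T; C→T; R→T.
Column's best replies: T→L; M→R; B→C.
The unique mutual best reply is (T, L), giving (3, 8).
Player 1's commitment gain: 8 − 3 = 5.

5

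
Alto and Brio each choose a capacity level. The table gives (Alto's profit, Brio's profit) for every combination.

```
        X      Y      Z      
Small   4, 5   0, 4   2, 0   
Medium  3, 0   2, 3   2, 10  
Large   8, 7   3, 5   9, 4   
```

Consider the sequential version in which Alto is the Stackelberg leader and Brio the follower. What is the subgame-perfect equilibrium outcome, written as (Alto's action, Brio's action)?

Work backward from Brio's decision.
- Small: Brio compares 5, 4, 0 and picks X; Alto would get 4.
- Medium: Brio compares 0, 3, 10 and picks Z; Alto would get 2.
- Large: Brio compares 7, 5, 4 and picks X; Alto would get 8.
Maximizing over 4, 2, 8, Alto chooses Large. Subgame-perfect outcome: (Large, X) with payoffs (8, 7).

(Large, X)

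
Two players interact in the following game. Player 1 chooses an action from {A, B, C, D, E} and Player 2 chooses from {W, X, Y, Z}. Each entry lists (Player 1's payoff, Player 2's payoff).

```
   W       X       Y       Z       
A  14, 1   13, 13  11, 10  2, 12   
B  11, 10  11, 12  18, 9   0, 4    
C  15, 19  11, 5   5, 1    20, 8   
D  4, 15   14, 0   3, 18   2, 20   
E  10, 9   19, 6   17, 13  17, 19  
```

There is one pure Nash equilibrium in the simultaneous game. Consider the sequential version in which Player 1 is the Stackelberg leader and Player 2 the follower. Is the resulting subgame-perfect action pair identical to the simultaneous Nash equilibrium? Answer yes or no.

Backward induction with Player 1 moving first.
- A: BR = X, leader payoff 13.
- B: BR = X, leader payoff 11.
- C: BR = W, leader payoff 15.
- D: BR = Z, leader payoff 2.
- E: BR = Z, leader payoff 17.
Player 1's induced payoffs are 13, 11, 15, 2, 17, so Player 1 commits to E. Subgame-perfect outcome: (E, Z) with payoffs (17, 19).
Under simultaneous play:
Player 1's best replies: W→C; X→E; Y→B; Z→C.
Player 2's best replies: A→X; B→X; C→W; D→Z; E→Z.
The unique mutual best reply is (C, W), giving (15, 19).
Sequential outcome (E, Z) differs from the Nash profile (C, W).

no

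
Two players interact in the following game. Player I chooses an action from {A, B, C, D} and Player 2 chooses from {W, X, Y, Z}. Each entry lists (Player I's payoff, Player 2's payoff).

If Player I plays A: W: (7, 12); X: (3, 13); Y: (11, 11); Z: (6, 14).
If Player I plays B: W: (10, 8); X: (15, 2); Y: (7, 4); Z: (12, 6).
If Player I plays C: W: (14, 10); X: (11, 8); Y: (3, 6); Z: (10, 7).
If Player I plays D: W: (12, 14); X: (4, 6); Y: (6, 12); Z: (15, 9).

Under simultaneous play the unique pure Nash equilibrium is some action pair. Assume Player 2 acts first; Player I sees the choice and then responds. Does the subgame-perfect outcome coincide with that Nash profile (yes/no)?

no

Player I best-responds to each possible Player 2 move:
- W → Player I plays C (best of 7, 10, 14, 12); Player 2 gets 10.
- X → Player I plays B (best of 3, 15, 11, 4); Player 2 gets 2.
- Y → Player I plays A (best of 11, 7, 3, 6); Player 2 gets 11.
- Z → Player I plays D (best of 6, 12, 10, 15); Player 2 gets 9.
Maximizing over 10, 2, 11, 9, Player 2 chooses Y. Subgame-perfect outcome: (A, Y) with payoffs (11, 11).
For the simultaneous game, intersect best replies.
Player I's best replies: W→C; X→B; Y→A; Z→D.
Player 2's best replies: A→Z; B→W; C→W; D→W.
The unique mutual best reply is (C, W), giving (14, 10).
Sequential outcome (A, Y) differs from the Nash profile (C, W).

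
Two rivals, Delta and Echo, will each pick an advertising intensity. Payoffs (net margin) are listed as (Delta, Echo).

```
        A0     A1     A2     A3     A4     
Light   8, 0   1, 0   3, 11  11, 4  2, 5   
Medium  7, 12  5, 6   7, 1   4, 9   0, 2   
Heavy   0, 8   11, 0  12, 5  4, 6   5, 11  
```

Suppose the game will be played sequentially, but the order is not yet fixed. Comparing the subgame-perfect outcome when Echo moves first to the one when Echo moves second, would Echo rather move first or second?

second

If Delta leads: Echo's best replies are Light→A2, Medium→A0, Heavy→A4; Delta's induced payoffs 3, 7, 5; outcome (Medium, A0), payoffs (7, 12).
If Echo leads: Delta's best replies are A0→Light, A1→Heavy, A2→Heavy, A3→Light, A4→Heavy; Echo's induced payoffs 0, 0, 5, 4, 11; outcome (Heavy, A4), payoffs (5, 11).
Echo gets 11 moving first and 12 moving second, so Echo prefers to move second.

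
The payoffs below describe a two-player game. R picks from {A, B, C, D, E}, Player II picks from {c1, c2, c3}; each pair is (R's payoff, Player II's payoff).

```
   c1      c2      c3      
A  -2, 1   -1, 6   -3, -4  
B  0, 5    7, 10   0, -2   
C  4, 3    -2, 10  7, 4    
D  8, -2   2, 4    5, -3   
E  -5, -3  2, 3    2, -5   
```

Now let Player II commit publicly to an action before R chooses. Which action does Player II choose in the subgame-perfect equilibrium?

R best-responds to each possible Player II move:
- c1: R compares -2, 0, 4, 8, -5 and picks D; Player II would get -2.
- c2: R compares -1, 7, -2, 2, 2 and picks B; Player II would get 10.
- c3: R compares -3, 0, 7, 5, 2 and picks C; Player II would get 4.
Maximizing over -2, 10, 4, Player II chooses c2. Subgame-perfect outcome: (B, c2) with payoffs (7, 10).

c2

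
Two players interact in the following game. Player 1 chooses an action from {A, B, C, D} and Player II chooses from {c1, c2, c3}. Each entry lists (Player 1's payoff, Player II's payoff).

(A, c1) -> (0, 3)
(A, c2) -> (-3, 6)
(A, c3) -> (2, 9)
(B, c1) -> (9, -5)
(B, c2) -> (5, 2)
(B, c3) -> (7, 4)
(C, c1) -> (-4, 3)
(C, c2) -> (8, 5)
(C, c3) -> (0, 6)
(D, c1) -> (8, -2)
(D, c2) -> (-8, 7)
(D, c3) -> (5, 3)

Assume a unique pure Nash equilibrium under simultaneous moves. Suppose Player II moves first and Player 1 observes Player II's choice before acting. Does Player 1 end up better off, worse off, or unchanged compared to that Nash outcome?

Backward induction with Player II moving first.
- c1: Player 1 compares 0, 9, -4, 8 and picks B; Player II would get -5.
- c2: Player 1 compares -3, 5, 8, -8 and picks C; Player II would get 5.
- c3: Player 1 compares 2, 7, 0, 5 and picks B; Player II would get 4.
Maximizing over -5, 5, 4, Player II chooses c2. Subgame-perfect outcome: (C, c2) with payoffs (8, 5).
Now find the simultaneous Nash equilibrium.
Player 1's best replies: c1→B; c2→C; c3→B.
Player II's best replies: A→c3; B→c3; C→c3; D→c2.
Only (B, c3) has each player best-responding; Nash payoffs (7, 4).
Player 1 earns 8 sequentially versus 7 at the Nash outcome: better off.

better off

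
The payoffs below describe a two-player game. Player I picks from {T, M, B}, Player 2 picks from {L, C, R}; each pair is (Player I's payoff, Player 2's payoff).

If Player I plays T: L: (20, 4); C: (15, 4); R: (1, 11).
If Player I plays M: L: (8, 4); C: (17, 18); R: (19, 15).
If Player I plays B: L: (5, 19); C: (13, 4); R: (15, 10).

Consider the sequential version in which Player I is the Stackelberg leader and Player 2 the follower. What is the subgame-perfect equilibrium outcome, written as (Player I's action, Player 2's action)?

Work backward from Player 2's decision.
- T: BR = R, leader payoff 1.
- M: BR = C, leader payoff 17.
- B: BR = L, leader payoff 5.
Player I's induced payoffs are 1, 17, 5, so Player I commits to M. Subgame-perfect outcome: (M, C) with payoffs (17, 18).

(M, C)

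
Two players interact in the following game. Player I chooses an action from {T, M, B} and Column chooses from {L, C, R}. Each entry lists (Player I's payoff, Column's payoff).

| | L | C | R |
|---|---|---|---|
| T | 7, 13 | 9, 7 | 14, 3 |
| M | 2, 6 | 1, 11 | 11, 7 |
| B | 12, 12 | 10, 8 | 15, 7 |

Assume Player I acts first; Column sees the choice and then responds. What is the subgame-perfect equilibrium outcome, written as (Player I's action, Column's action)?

(B, L)

Work backward from Column's decision.
- T: BR = L, leader payoff 7.
- M: BR = C, leader payoff 1.
- B: BR = L, leader payoff 12.
Player I's induced payoffs are 7, 1, 12, so Player I commits to B. Subgame-perfect outcome: (B, L) with payoffs (12, 12).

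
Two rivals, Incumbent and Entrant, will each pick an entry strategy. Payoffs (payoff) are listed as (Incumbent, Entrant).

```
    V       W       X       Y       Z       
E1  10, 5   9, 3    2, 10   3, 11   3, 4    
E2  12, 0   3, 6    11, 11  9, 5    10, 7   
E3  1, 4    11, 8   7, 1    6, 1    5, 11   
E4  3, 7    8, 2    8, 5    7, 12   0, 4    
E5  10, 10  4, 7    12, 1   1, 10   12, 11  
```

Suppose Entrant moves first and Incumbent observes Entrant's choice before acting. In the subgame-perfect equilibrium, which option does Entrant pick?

Backward induction with Entrant moving first.
- V: Incumbent compares 10, 12, 1, 3, 10 and picks E2; Entrant would get 0.
- W: Incumbent compares 9, 3, 11, 8, 4 and picks E3; Entrant would get 8.
- X: Incumbent compares 2, 11, 7, 8, 12 and picks E5; Entrant would get 1.
- Y: Incumbent compares 3, 9, 6, 7, 1 and picks E2; Entrant would get 5.
- Z: Incumbent compares 3, 10, 5, 0, 12 and picks E5; Entrant would get 11.
Entrant's induced payoffs are 0, 8, 1, 5, 11, so Entrant commits to Z. Subgame-perfect outcome: (E5, Z) with payoffs (12, 11).

Z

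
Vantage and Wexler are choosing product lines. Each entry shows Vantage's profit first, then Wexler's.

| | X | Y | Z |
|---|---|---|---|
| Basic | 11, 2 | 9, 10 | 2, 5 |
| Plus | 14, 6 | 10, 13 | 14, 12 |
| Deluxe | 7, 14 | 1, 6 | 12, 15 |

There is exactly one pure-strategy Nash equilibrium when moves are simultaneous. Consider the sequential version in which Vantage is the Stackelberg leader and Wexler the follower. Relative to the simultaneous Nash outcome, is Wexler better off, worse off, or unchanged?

Wexler best-responds to each possible Vantage move:
- Basic: Wexler compares 2, 10, 5 and picks Y; Vantage would get 9.
- Plus: Wexler compares 6, 13, 12 and picks Y; Vantage would get 10.
- Deluxe: Wexler compares 14, 6, 15 and picks Z; Vantage would get 12.
Maximizing over 9, 10, 12, Vantage chooses Deluxe. Subgame-perfect outcome: (Deluxe, Z) with payoffs (12, 15).
Under simultaneous play:
Vantage's best replies: X→Plus; Y→Plus; Z→Plus.
Wexler's best replies: Basic→Y; Plus→Y; Deluxe→Z.
Only (Plus, Y) has each player best-responding; Nash payoffs (10, 13).
Wexler earns 15 sequentially versus 13 at the Nash outcome: better off.

better off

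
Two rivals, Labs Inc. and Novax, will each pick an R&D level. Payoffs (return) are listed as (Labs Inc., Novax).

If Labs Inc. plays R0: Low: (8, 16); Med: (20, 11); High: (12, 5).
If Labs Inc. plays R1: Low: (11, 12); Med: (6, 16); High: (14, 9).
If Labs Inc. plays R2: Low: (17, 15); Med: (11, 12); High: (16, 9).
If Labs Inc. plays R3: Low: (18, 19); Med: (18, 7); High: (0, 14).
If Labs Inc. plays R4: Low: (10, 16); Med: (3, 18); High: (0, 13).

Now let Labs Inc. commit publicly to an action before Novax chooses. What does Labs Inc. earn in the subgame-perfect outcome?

18

Backward induction with Labs Inc. moving first.
- R0 → Novax plays Low (best of 16, 11, 5); Labs Inc. gets 8.
- R1 → Novax plays Med (best of 12, 16, 9); Labs Inc. gets 6.
- R2 → Novax plays Low (best of 15, 12, 9); Labs Inc. gets 17.
- R3 → Novax plays Low (best of 19, 7, 14); Labs Inc. gets 18.
- R4 → Novax plays Med (best of 16, 18, 13); Labs Inc. gets 3.
Maximizing over 8, 6, 17, 18, 3, Labs Inc. chooses R3. Subgame-perfect outcome: (R3, Low) with payoffs (18, 19).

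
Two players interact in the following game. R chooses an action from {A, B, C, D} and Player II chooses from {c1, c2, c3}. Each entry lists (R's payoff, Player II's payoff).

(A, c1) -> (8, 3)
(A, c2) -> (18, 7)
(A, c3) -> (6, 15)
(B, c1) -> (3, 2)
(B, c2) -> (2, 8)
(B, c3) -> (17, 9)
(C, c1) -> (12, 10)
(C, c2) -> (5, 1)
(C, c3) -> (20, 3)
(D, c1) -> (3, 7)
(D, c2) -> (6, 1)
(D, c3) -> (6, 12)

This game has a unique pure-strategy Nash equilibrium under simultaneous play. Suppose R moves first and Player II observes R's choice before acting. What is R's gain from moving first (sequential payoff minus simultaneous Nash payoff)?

Player II best-responds to each possible R move:
- A: Player II compares 3, 7, 15 and picks c3; R would get 6.
- B: Player II compares 2, 8, 9 and picks c3; R would get 17.
- C: Player II compares 10, 1, 3 and picks c1; R would get 12.
- D: Player II compares 7, 1, 12 and picks c3; R would get 6.
R's induced payoffs are 6, 17, 12, 6, so R commits to B. Subgame-perfect outcome: (B, c3) with payoffs (17, 9).
Now find the simultaneous Nash equilibrium.
R's best replies: c1→C; c2→A; c3→C.
Player II's best replies: A→c3; B→c3; C→c1; D→c3.
Only (C, c1) has each player best-responding; Nash payoffs (12, 10).
R's commitment gain: 17 − 12 = 5.

5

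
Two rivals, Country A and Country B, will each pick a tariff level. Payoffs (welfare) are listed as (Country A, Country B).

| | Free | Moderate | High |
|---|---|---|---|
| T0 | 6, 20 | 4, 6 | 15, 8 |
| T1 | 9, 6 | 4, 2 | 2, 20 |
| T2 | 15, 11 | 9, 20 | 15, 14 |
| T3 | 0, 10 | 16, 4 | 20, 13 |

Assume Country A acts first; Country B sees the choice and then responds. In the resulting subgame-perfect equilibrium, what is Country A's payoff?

Backward induction with Country A moving first.
- T0 → Country B plays Free (best of 20, 6, 8); Country A gets 6.
- T1 → Country B plays High (best of 6, 2, 20); Country A gets 2.
- T2 → Country B plays Moderate (best of 11, 20, 14); Country A gets 9.
- T3 → Country B plays High (best of 10, 4, 13); Country A gets 20.
Country A's induced payoffs are 6, 2, 9, 20, so Country A commits to T3. Subgame-perfect outcome: (T3, High) with payoffs (20, 13).

20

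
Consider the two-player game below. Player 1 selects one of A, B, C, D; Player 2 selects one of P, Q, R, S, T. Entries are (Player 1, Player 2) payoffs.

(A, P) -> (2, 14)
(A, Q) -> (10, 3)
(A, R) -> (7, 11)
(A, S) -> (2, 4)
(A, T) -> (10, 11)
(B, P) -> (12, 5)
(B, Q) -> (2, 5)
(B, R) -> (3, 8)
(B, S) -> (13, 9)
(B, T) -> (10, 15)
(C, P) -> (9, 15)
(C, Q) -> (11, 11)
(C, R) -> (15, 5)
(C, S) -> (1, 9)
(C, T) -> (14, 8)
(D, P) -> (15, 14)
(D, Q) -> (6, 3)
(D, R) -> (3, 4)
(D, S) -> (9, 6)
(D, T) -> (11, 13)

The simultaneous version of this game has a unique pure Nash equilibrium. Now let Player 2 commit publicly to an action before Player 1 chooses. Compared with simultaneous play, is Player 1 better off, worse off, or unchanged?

Work backward from Player 1's decision.
- P → Player 1 plays D (best of 2, 12, 9, 15); Player 2 gets 14.
- Q → Player 1 plays C (best of 10, 2, 11, 6); Player 2 gets 11.
- R → Player 1 plays C (best of 7, 3, 15, 3); Player 2 gets 5.
- S → Player 1 plays B (best of 2, 13, 1, 9); Player 2 gets 9.
- T → Player 1 plays C (best of 10, 10, 14, 11); Player 2 gets 8.
Among 14, 11, 5, 9, 8, the best is 14 at P. Subgame-perfect outcome: (D, P) with payoffs (15, 14).
For the simultaneous game, intersect best replies.
Player 1's best replies: P→D; Q→C; R→C; S→B; T→C.
Player 2's best replies: A→P; B→T; C→P; D→P.
The unique mutual best reply is (D, P), giving (15, 14).
Player 1 earns 15 sequentially versus 15 at the Nash outcome: unchanged.

unchanged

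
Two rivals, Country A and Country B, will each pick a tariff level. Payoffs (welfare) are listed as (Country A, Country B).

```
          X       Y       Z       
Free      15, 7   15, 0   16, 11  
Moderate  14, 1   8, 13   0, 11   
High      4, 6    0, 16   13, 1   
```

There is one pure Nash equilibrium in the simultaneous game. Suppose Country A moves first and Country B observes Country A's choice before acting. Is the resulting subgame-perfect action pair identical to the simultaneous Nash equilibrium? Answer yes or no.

Backward induction with Country A moving first.
- Free → Country B plays Z (best of 7, 0, 11); Country A gets 16.
- Moderate → Country B plays Y (best of 1, 13, 11); Country A gets 8.
- High → Country B plays Y (best of 6, 16, 1); Country A gets 0.
Maximizing over 16, 8, 0, Country A chooses Free. Subgame-perfect outcome: (Free, Z) with payoffs (16, 11).
For the simultaneous game, intersect best replies.
Country A's best replies: X→Free; Y→Free; Z→Free.
Country B's best replies: Free→Z; Moderate→Y; High→Y.
The unique mutual best reply is (Free, Z), giving (16, 11).
Sequential outcome (Free, Z) coincides with the Nash profile (Free, Z).

yes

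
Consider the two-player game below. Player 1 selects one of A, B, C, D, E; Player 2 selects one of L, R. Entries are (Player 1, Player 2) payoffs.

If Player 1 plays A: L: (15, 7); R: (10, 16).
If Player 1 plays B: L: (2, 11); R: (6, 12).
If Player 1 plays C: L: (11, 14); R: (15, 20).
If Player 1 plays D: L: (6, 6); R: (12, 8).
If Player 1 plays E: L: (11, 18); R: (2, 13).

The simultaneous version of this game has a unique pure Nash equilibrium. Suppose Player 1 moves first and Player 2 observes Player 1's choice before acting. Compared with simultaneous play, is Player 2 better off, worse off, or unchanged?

unchanged

Player 2 best-responds to each possible Player 1 move:
- A: BR = R, leader payoff 10.
- B: BR = R, leader payoff 6.
- C: BR = R, leader payoff 15.
- D: BR = R, leader payoff 12.
- E: BR = L, leader payoff 11.
Among 10, 6, 15, 12, 11, the best is 15 at C. Subgame-perfect outcome: (C, R) with payoffs (15, 20).
Under simultaneous play:
Player 1's best replies: L→A; R→C.
Player 2's best replies: A→R; B→R; C→R; D→R; E→L.
Only (C, R) has each player best-responding; Nash payoffs (15, 20).
Player 2 earns 20 sequentially versus 20 at the Nash outcome: unchanged.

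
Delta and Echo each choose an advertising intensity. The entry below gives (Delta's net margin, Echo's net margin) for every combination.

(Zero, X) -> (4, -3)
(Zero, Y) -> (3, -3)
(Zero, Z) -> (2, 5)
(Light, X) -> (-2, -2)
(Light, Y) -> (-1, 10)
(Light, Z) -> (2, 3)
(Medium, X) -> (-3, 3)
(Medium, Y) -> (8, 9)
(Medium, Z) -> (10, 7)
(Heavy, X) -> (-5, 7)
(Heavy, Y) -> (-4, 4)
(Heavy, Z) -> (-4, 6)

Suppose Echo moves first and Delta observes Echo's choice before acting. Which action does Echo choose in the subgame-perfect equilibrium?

Solve by backward induction (Echo leads).
- X → Delta plays Zero (best of 4, -2, -3, -5); Echo gets -3.
- Y → Delta plays Medium (best of 3, -1, 8, -4); Echo gets 9.
- Z → Delta plays Medium (best of 2, 2, 10, -4); Echo gets 7.
Maximizing over -3, 9, 7, Echo chooses Y. Subgame-perfect outcome: (Medium, Y) with payoffs (8, 9).

Y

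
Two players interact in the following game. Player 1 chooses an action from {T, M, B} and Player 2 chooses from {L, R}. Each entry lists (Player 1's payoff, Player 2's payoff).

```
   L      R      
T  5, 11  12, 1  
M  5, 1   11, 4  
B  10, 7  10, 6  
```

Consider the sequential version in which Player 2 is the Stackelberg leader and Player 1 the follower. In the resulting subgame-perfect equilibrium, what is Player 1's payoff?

10

Work backward from Player 1's decision.
- L: BR = B, leader payoff 7.
- R: BR = T, leader payoff 1.
Player 2's induced payoffs are 7, 1, so Player 2 commits to L. Subgame-perfect outcome: (B, L) with payoffs (10, 7).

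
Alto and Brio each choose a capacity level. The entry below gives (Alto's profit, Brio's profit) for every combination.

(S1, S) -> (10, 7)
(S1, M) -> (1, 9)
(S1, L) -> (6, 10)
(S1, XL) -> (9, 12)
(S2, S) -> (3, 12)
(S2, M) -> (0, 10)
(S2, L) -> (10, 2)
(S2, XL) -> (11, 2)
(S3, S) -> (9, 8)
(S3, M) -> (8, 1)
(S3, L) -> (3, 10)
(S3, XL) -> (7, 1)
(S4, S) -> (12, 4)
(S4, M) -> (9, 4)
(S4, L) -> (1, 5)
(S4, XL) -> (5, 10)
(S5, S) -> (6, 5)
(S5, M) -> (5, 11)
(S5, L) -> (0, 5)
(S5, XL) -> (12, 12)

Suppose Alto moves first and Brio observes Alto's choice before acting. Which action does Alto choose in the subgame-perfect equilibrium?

S5

Brio best-responds to each possible Alto move:
- S1: BR = XL, leader payoff 9.
- S2: BR = S, leader payoff 3.
- S3: BR = L, leader payoff 3.
- S4: BR = XL, leader payoff 5.
- S5: BR = XL, leader payoff 12.
Alto's induced payoffs are 9, 3, 3, 5, 12, so Alto commits to S5. Subgame-perfect outcome: (S5, XL) with payoffs (12, 12).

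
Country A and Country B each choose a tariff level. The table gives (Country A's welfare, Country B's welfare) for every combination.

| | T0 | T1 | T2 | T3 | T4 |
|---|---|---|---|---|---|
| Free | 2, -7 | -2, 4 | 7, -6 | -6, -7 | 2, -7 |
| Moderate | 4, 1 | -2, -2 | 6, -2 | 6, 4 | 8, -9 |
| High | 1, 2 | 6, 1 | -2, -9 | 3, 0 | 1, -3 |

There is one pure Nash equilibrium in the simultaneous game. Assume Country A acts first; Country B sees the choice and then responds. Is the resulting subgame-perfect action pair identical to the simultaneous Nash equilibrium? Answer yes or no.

yes

Solve by backward induction (Country A leads).
- Free: Country B compares -7, 4, -6, -7, -7 and picks T1; Country A would get -2.
- Moderate: Country B compares 1, -2, -2, 4, -9 and picks T3; Country A would get 6.
- High: Country B compares 2, 1, -9, 0, -3 and picks T0; Country A would get 1.
Maximizing over -2, 6, 1, Country A chooses Moderate. Subgame-perfect outcome: (Moderate, T3) with payoffs (6, 4).
Now find the simultaneous Nash equilibrium.
Country A's best replies: T0→Moderate; T1→High; T2→Free; T3→Moderate; T4→Moderate.
Country B's best replies: Free→T1; Moderate→T3; High→T0.
The unique mutual best reply is (Moderate, T3), giving (6, 4).
Sequential outcome (Moderate, T3) coincides with the Nash profile (Moderate, T3).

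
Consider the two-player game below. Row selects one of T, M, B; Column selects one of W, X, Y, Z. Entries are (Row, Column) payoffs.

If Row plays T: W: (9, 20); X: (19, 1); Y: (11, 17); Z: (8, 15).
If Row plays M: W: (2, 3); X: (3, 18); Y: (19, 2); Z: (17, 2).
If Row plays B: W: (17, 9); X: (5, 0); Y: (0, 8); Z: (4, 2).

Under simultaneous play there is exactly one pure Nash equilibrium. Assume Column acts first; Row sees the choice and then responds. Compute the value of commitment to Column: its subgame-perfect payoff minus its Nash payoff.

Backward induction with Column moving first.
- W: BR = B, leader payoff 9.
- X: BR = T, leader payoff 1.
- Y: BR = M, leader payoff 2.
- Z: BR = M, leader payoff 2.
Column's induced payoffs are 9, 1, 2, 2, so Column commits to W. Subgame-perfect outcome: (B, W) with payoffs (17, 9).
Now find the simultaneous Nash equilibrium.
Row's best replies: W→B; X→T; Y→M; Z→M.
Column's best replies: T→W; M→X; B→W.
The unique mutual best reply is (B, W), giving (17, 9).
Column's commitment gain: 9 − 9 = 0.

0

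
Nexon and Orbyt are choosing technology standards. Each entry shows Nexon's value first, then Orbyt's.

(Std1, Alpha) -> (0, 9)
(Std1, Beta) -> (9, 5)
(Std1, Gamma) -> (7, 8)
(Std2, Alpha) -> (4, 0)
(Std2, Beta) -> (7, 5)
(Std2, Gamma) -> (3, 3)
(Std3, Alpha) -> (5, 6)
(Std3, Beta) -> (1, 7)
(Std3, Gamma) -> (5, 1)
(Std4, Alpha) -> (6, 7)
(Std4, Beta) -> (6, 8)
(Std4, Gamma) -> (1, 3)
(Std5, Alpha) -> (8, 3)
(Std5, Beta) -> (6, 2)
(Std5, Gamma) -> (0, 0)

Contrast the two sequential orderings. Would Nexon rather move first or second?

If Nexon leads: Orbyt's best replies are Std1→Alpha, Std2→Beta, Std3→Beta, Std4→Beta, Std5→Alpha; Nexon's induced payoffs 0, 7, 1, 6, 8; outcome (Std5, Alpha), payoffs (8, 3).
If Orbyt leads: Nexon's best replies are Alpha→Std5, Beta→Std1, Gamma→Std1; Orbyt's induced payoffs 3, 5, 8; outcome (Std1, Gamma), payoffs (7, 8).
Nexon gets 8 moving first and 7 moving second, so Nexon prefers to move first.

first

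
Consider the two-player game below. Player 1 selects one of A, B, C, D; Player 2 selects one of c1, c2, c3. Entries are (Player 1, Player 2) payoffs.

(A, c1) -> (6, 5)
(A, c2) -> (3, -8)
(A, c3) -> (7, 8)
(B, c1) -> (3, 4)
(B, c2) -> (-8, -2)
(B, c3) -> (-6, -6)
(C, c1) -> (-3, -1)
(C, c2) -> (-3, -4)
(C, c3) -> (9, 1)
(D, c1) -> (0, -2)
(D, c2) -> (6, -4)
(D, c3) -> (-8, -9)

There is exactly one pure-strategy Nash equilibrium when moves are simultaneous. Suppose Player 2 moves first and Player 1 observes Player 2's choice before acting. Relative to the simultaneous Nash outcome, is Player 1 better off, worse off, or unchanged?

Backward induction with Player 2 moving first.
- c1: Player 1 compares 6, 3, -3, 0 and picks A; Player 2 would get 5.
- c2: Player 1 compares 3, -8, -3, 6 and picks D; Player 2 would get -4.
- c3: Player 1 compares 7, -6, 9, -8 and picks C; Player 2 would get 1.
Among 5, -4, 1, the best is 5 at c1. Subgame-perfect outcome: (A, c1) with payoffs (6, 5).
For the simultaneous game, intersect best replies.
Player 1's best replies: c1→A; c2→D; c3→C.
Player 2's best replies: A→c3; B→c1; C→c3; D→c1.
The unique mutual best reply is (C, c3), giving (9, 1).
Player 1 earns 6 sequentially versus 9 at the Nash outcome: worse off.

worse off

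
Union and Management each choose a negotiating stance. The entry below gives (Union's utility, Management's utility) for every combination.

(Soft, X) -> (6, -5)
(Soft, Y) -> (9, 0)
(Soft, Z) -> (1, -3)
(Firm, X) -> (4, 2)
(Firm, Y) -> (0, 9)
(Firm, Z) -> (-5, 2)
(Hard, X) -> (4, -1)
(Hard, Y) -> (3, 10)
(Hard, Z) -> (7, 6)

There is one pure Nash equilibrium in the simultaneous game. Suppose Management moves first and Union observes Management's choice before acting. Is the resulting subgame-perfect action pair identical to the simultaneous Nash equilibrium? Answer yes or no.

Solve by backward induction (Management leads).
- X: Union compares 6, 4, 4 and picks Soft; Management would get -5.
- Y: Union compares 9, 0, 3 and picks Soft; Management would get 0.
- Z: Union compares 1, -5, 7 and picks Hard; Management would get 6.
Management's induced payoffs are -5, 0, 6, so Management commits to Z. Subgame-perfect outcome: (Hard, Z) with payoffs (7, 6).
Under simultaneous play:
Union's best replies: X→Soft; Y→Soft; Z→Hard.
Management's best replies: Soft→Y; Firm→Y; Hard→Y.
The unique mutual best reply is (Soft, Y), giving (9, 0).
Sequential outcome (Hard, Z) differs from the Nash profile (Soft, Y).

no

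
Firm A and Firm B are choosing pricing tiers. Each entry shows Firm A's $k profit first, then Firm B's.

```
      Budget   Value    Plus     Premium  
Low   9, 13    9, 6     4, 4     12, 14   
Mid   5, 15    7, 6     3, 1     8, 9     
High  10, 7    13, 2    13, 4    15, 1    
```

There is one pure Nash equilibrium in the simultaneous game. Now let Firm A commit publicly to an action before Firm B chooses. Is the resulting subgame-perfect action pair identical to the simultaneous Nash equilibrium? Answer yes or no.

no

Solve by backward induction (Firm A leads).
- Low: Firm B compares 13, 6, 4, 14 and picks Premium; Firm A would get 12.
- Mid: Firm B compares 15, 6, 1, 9 and picks Budget; Firm A would get 5.
- High: Firm B compares 7, 2, 4, 1 and picks Budget; Firm A would get 10.
Firm A's induced payoffs are 12, 5, 10, so Firm A commits to Low. Subgame-perfect outcome: (Low, Premium) with payoffs (12, 14).
Under simultaneous play:
Firm A's best replies: Budget→High; Value→High; Plus→High; Premium→High.
Firm B's best replies: Low→Premium; Mid→Budget; High→Budget.
Only (High, Budget) has each player best-responding; Nash payoffs (10, 7).
Sequential outcome (Low, Premium) differs from the Nash profile (High, Budget).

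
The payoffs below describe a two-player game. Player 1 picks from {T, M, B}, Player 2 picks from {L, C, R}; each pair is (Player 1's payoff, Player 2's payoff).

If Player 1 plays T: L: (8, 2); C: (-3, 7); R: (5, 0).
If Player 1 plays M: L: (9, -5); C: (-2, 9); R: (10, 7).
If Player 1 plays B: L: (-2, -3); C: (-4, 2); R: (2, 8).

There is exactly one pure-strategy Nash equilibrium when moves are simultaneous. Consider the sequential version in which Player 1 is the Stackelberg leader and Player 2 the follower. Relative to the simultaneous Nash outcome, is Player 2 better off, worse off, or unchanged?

Backward induction with Player 1 moving first.
- T: Player 2 compares 2, 7, 0 and picks C; Player 1 would get -3.
- M: Player 2 compares -5, 9, 7 and picks C; Player 1 would get -2.
- B: Player 2 compares -3, 2, 8 and picks R; Player 1 would get 2.
Among -3, -2, 2, the best is 2 at B. Subgame-perfect outcome: (B, R) with payoffs (2, 8).
For the simultaneous game, intersect best replies.
Player 1's best replies: L→M; C→M; R→M.
Player 2's best replies: T→C; M→C; B→R.
Only (M, C) has each player best-responding; Nash payoffs (-2, 9).
Player 2 earns 8 sequentially versus 9 at the Nash outcome: worse off.

worse off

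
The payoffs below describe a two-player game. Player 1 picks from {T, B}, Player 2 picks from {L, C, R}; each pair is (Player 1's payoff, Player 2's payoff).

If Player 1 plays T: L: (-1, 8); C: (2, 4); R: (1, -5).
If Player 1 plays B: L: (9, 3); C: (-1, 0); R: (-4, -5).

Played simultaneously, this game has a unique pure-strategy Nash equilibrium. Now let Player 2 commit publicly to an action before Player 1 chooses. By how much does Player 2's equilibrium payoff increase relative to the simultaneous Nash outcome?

1

Solve by backward induction (Player 2 leads).
- L → Player 1 plays B (best of -1, 9); Player 2 gets 3.
- C → Player 1 plays T (best of 2, -1); Player 2 gets 4.
- R → Player 1 plays T (best of 1, -4); Player 2 gets -5.
Among 3, 4, -5, the best is 4 at C. Subgame-perfect outcome: (T, C) with payoffs (2, 4).
Under simultaneous play:
Player 1's best replies: L→B; C→T; R→T.
Player 2's best replies: T→L; B→L.
Only (B, L) has each player best-responding; Nash payoffs (9, 3).
Player 2's commitment gain: 4 − 3 = 1.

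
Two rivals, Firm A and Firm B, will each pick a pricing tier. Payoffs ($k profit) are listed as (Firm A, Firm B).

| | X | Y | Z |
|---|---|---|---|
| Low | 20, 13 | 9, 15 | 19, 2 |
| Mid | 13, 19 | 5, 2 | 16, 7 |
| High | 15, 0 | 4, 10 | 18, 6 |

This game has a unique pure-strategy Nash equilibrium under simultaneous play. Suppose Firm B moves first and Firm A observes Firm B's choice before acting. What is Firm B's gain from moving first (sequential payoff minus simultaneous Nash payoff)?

0

Backward induction with Firm B moving first.
- X → Firm A plays Low (best of 20, 13, 15); Firm B gets 13.
- Y → Firm A plays Low (best of 9, 5, 4); Firm B gets 15.
- Z → Firm A plays Low (best of 19, 16, 18); Firm B gets 2.
Maximizing over 13, 15, 2, Firm B chooses Y. Subgame-perfect outcome: (Low, Y) with payoffs (9, 15).
Now find the simultaneous Nash equilibrium.
Firm A's best replies: X→Low; Y→Low; Z→Low.
Firm B's best replies: Low→Y; Mid→X; High→Y.
The unique mutual best reply is (Low, Y), giving (9, 15).
Firm B's commitment gain: 15 − 15 = 0.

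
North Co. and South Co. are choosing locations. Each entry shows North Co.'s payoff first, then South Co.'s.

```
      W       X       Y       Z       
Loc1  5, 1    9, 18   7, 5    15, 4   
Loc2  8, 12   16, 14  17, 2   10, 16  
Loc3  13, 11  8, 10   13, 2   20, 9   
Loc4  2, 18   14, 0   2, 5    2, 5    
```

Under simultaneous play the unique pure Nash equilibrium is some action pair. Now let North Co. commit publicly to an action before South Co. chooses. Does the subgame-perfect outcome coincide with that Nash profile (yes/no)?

Solve by backward induction (North Co. leads).
- Loc1: South Co. compares 1, 18, 5, 4 and picks X; North Co. would get 9.
- Loc2: South Co. compares 12, 14, 2, 16 and picks Z; North Co. would get 10.
- Loc3: South Co. compares 11, 10, 2, 9 and picks W; North Co. would get 13.
- Loc4: South Co. compares 18, 0, 5, 5 and picks W; North Co. would get 2.
Maximizing over 9, 10, 13, 2, North Co. chooses Loc3. Subgame-perfect outcome: (Loc3, W) with payoffs (13, 11).
Under simultaneous play:
North Co.'s best replies: W→Loc3; X→Loc2; Y→Loc2; Z→Loc3.
South Co.'s best replies: Loc1→X; Loc2→Z; Loc3→W; Loc4→W.
The unique mutual best reply is (Loc3, W), giving (13, 11).
Sequential outcome (Loc3, W) coincides with the Nash profile (Loc3, W).

yes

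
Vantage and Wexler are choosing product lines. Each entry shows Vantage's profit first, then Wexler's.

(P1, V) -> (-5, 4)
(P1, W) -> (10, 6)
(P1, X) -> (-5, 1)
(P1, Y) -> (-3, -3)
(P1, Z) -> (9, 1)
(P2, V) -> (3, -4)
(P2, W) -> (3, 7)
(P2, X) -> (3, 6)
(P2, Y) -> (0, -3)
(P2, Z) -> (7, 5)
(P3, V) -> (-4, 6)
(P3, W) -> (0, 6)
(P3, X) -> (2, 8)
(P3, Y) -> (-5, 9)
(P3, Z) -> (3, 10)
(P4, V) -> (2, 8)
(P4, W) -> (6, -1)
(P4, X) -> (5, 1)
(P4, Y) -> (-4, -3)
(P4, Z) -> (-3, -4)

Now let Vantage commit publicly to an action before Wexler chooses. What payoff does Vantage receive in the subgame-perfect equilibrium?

10

Work backward from Wexler's decision.
- P1: BR = W, leader payoff 10.
- P2: BR = W, leader payoff 3.
- P3: BR = Z, leader payoff 3.
- P4: BR = V, leader payoff 2.
Maximizing over 10, 3, 3, 2, Vantage chooses P1. Subgame-perfect outcome: (P1, W) with payoffs (10, 6).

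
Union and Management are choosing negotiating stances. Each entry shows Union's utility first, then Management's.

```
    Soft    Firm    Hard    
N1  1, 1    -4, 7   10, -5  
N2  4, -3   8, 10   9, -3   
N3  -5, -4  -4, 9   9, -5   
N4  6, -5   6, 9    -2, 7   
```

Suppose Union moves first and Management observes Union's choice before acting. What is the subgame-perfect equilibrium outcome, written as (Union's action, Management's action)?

Work backward from Management's decision.
- N1 → Management plays Firm (best of 1, 7, -5); Union gets -4.
- N2 → Management plays Firm (best of -3, 10, -3); Union gets 8.
- N3 → Management plays Firm (best of -4, 9, -5); Union gets -4.
- N4 → Management plays Firm (best of -5, 9, 7); Union gets 6.
Union's induced payoffs are -4, 8, -4, 6, so Union commits to N2. Subgame-perfect outcome: (N2, Firm) with payoffs (8, 10).

(N2, Firm)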